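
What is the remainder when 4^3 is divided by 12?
3 = 2 + 1 (binary 11). Repeated squaring mod 12: 4^1 ≡ 4; 4^2 ≡ 4² = 16 ≡ 4. Multiply: 4^3 = 4^2 × 4^1 ≡ 4 × 4 (mod 12): 4 × 4 = 16 ≡ 4. So 4^3 ≡ 4 (mod 12).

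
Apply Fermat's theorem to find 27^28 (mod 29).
By Fermat's Little Theorem, 27^{28} ≡ 1 (mod 29) since 29 is prime and gcd(27, 29) = 1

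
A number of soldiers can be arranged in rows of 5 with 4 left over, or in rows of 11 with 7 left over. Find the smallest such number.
M = 5 × 11 = 55. M₁ = 11, y₁ ≡ 1 (mod 5). M₂ = 5, y₂ ≡ 9 (mod 11). k = 4×11×1 + 7×5×9 ≡ 29 (mod 55). The smallest positive such number is 29.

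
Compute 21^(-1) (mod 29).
18

Using Extended Euclidean Algorithm:
gcd(21, 29) = 1
Bezout coefficients: 21 × -11 + 29 × 8 = 1
So 21 × -11 ≡ 1 (mod 29)
The inverse is -11 mod 29 = 18
Verification: 21 × 18 = 378 = 13 × 29 + 1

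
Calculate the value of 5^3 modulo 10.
3 = 2 + 1 (binary 11). Repeated squaring mod 10: 5^1 ≡ 5; 5^2 ≡ 5² = 25 ≡ 5. Multiply: 5^3 = 5^2 × 5^1 ≡ 5 × 5 (mod 10): 5 × 5 = 25 ≡ 5. So 5^3 ≡ 5 (mod 10).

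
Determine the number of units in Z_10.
4

Prime factorization: 10 = 2 × 5
Using the formula φ(n) = n × Π(1 - 1/p) for each prime factor p:
φ(10) = 10 × (1 - 1/2) × (1 - 1/5)
φ(10) = 4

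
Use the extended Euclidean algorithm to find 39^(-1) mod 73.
Extended GCD: 39(15) + 73(-8) = 1. So 39^(-1) ≡ 15 ≡ 15 (mod 73). Verify: 39 × 15 = 585 ≡ 1 (mod 73)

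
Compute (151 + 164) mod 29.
25

(151 + 164) = 315
315 mod 29 = 25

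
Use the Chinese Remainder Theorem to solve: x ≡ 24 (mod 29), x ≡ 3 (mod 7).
24

Using the Chinese Remainder Theorem:
M = product of moduli = 203
For equation 1: M_1 = 7, 7 ≡ 7 (mod 29), inverse of 7 mod 29 is 25 (check: 7 × 25 = 175 ≡ 1 (mod 29))
For equation 2: M_2 = 29, 29 ≡ 1 (mod 7), inverse of 29 mod 7 is 1 (check: 1 × 1 = 1 ≡ 1 (mod 7))
Combine: x ≡ Σ r_i×M_i×(M_i⁻¹ mod m_i) = 24×7×25 + 3×29×1 = 4200 + 87 = 4287
4287 mod 203 = 24
x ≡ 24 (mod 203)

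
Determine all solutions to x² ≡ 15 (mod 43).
The square roots of 15 mod 43 are 31 and 12. Verify: 31² = 961 ≡ 15 (mod 43)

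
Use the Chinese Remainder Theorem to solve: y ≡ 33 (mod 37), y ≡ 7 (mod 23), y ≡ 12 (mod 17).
5435

Using the Chinese Remainder Theorem:
M = product of moduli = 14467
For equation 1: M_1 = 391, 391 ≡ 21 (mod 37), inverse of 391 mod 37 is 30 (check: 21 × 30 = 630 ≡ 1 (mod 37))
For equation 2: M_2 = 629, 629 ≡ 8 (mod 23), inverse of 629 mod 23 is 3 (check: 8 × 3 = 24 ≡ 1 (mod 23))
For equation 3: M_3 = 851, 851 ≡ 1 (mod 17), inverse of 851 mod 17 is 1 (check: 1 × 1 = 1 ≡ 1 (mod 17))
Combine: y ≡ Σ r_i×M_i×(M_i⁻¹ mod m_i) = 33×391×30 + 7×629×3 + 12×851×1 = 387090 + 13209 + 10212 = 410511
410511 mod 14467 = 5435
y ≡ 5435 (mod 14467)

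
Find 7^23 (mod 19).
Using Fermat: 7^{18} ≡ 1 (mod 19). 23 ≡ 5 (mod 18). So 7^{23} ≡ 7^{5} ≡ 11 (mod 19)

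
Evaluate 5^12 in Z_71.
Using repeated squaring. 12 = 8 + 4 (binary 1100). Repeated squaring mod 71: 5^1 ≡ 5; 5^2 ≡ 5² = 25 ≡ 25; 5^4 ≡ 25² = 625 ≡ 57; 5^8 ≡ 57² = 3249 ≡ 54. Multiply: 5^12 = 5^8 × 5^4 ≡ 54 × 57 (mod 71): 54 × 57 = 3078 ≡ 25. So 5^12 ≡ 25 (mod 71).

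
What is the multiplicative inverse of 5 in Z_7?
3

Using Extended Euclidean Algorithm:
gcd(5, 7) = 1
Bezout coefficients: 5 × 3 + 7 × -2 = 1
So 5 × 3 ≡ 1 (mod 7)
The inverse is 3 mod 7 = 3
Verification: 5 × 3 = 15 = 2 × 7 + 1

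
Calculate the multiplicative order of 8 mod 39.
Powers of 8 mod 39: 8^1≡8, 8^2≡25, 8^3≡5, 8^4≡1. Order = 4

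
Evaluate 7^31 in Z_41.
Using repeated squaring. 31 = 16 + 8 + 4 + 2 + 1 (binary 11111). Repeated squaring mod 41: 7^1 ≡ 7; 7^2 ≡ 7² = 49 ≡ 8; 7^4 ≡ 8² = 64 ≡ 23; 7^8 ≡ 23² = 529 ≡ 37; 7^16 ≡ 37² = 1369 ≡ 16. Multiply: 7^31 = 7^16 × 7^8 × 7^4 × 7^2 × 7^1 ≡ 16 × 37 × 23 × 8 × 7 (mod 41): 16 × 37 = 592 ≡ 18; 18 × 23 = 414 ≡ 4; 4 × 8 = 32 ≡ 32; 32 × 7 = 224 ≡ 19. So 7^31 ≡ 19 (mod 41).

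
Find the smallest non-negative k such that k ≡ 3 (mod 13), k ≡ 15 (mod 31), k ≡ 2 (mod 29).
263

Using the Chinese Remainder Theorem:
M = product of moduli = 11687
For equation 1: M_1 = 899, 899 ≡ 2 (mod 13), inverse of 899 mod 13 is 7 (check: 2 × 7 = 14 ≡ 1 (mod 13))
For equation 2: M_2 = 377, 377 ≡ 5 (mod 31), inverse of 377 mod 31 is 25 (check: 5 × 25 = 125 ≡ 1 (mod 31))
For equation 3: M_3 = 403, 403 ≡ 26 (mod 29), inverse of 403 mod 29 is 19 (check: 26 × 19 = 494 ≡ 1 (mod 29))
Combine: k ≡ Σ r_i×M_i×(M_i⁻¹ mod m_i) = 3×899×7 + 15×377×25 + 2×403×19 = 18879 + 141375 + 15314 = 175568
175568 mod 11687 = 263
k ≡ 263 (mod 11687)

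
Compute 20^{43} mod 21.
20

Using successive squaring:
Binary expansion of 43: 101011
Powers of 20 mod 21 (each is the square of the previous):
  20^1 ≡ 20 (mod 21)
  20^2 ≡ 20² = 400 ≡ 1 (mod 21)
  20^4 ≡ 1² = 1 ≡ 1 (mod 21)
  20^8 ≡ 1² = 1 ≡ 1 (mod 21)
  20^16 ≡ 1² = 1 ≡ 1 (mod 21)
  20^32 ≡ 1² = 1 ≡ 1 (mod 21)
43 = 32 + 8 + 2 + 1, so 20^43 = 20^32 × 20^8 × 20^2 × 20^1 ≡ 1 × 1 × 1 × 20 (mod 21)
Multiplying step by step:
  1 × 1 = 1 ≡ 1 (mod 21)
  1 × 1 = 1 ≡ 1 (mod 21)
  1 × 20 = 20 ≡ 20 (mod 21)
Result: 20^43 ≡ 20 (mod 21)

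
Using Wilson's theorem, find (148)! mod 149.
By Wilson's theorem, (148)! ≡ -1 ≡ 148 (mod 149)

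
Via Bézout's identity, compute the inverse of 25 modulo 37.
Extended GCD: 25(3) + 37(-2) = 1. So 25^(-1) ≡ 3 ≡ 3 (mod 37). Verify: 25 × 3 = 75 ≡ 1 (mod 37)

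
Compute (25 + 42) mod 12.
7

(25 + 42) = 67
67 mod 12 = 7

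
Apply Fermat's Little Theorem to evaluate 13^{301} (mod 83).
54

By Fermat's Little Theorem, a^(p-1) ≡ 1 (mod p) for prime p and gcd(a, p) = 1
Here p = 83, so 13^82 ≡ 1 (mod 83)
We can reduce the exponent: 301 mod 82 = 55
So 13^301 ≡ 13^55 (mod 83)
Computing: 13^55 mod 83 = 54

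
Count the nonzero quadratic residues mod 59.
For prime 59, there are (p-1)/2 = (59-1)/2 = 29 quadratic residues (excluding 0).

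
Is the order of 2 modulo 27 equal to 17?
No, the actual order is 18, not 17.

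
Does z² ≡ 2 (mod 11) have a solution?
By Euler's criterion: 2^{5} ≡ 10 (mod 11). Since this equals -1 (≡ 10), 2 is not a QR.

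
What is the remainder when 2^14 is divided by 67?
Using repeated squaring. 14 = 8 + 4 + 2 (binary 1110). Repeated squaring mod 67: 2^1 ≡ 2; 2^2 ≡ 2² = 4 ≡ 4; 2^4 ≡ 4² = 16 ≡ 16; 2^8 ≡ 16² = 256 ≡ 55. Multiply: 2^14 = 2^8 × 2^4 × 2^2 ≡ 55 × 16 × 4 (mod 67): 55 × 16 = 880 ≡ 9; 9 × 4 = 36 ≡ 36. So 2^14 ≡ 36 (mod 67).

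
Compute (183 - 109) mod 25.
24

(183 - 109) = 74
74 mod 25 = 24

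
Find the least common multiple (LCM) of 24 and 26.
312

First find GCD(24, 26) using the Euclidean algorithm:
24 = 0 × 26 + 24
26 = 1 × 24 + 2
24 = 12 × 2 + 0
GCD(24, 26) = 2

LCM formula: LCM(a, b) = (a × b) / GCD(a, b)
LCM(24, 26) = (24 × 26) / 2
LCM(24, 26) = 624 / 2
LCM(24, 26) = 312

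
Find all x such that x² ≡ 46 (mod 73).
The square roots of 46 mod 73 are 22 and 51. Verify: 22² = 484 ≡ 46 (mod 73)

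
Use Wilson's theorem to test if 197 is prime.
(196)! mod 197 = 196. Since 196 ≡ -1 (mod 197), 197 is prime.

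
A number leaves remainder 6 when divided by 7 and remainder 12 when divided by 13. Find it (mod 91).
M = 7 × 13 = 91. M₁ = 13, y₁ ≡ 6 (mod 7). M₂ = 7, y₂ ≡ 2 (mod 13). t = 6×13×6 + 12×7×2 ≡ 90 (mod 91)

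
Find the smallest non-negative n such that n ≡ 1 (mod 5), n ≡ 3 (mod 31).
96

Using the Chinese Remainder Theorem:
M = product of moduli = 155
For equation 1: M_1 = 31, 31 ≡ 1 (mod 5), inverse of 31 mod 5 is 1 (check: 1 × 1 = 1 ≡ 1 (mod 5))
For equation 2: M_2 = 5, 5 ≡ 5 (mod 31), inverse of 5 mod 31 is 25 (check: 5 × 25 = 125 ≡ 1 (mod 31))
Combine: n ≡ Σ r_i×M_i×(M_i⁻¹ mod m_i) = 1×31×1 + 3×5×25 = 31 + 375 = 406
406 mod 155 = 96
n ≡ 96 (mod 155)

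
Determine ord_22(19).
Powers of 19 mod 22: 19^1≡19, 19^2≡9, 19^3≡17, 19^4≡15, 19^5≡21, 19^6≡3, 19^7≡13, 19^8≡5, 19^9≡7, 19^10≡1. Order = 10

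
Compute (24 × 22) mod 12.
0

(24 × 22) = 528
528 mod 12 = 0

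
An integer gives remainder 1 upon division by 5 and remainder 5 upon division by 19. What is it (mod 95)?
M = 5 × 19 = 95. M₁ = 19, y₁ ≡ 4 (mod 5). M₂ = 5, y₂ ≡ 4 (mod 19). m = 1×19×4 + 5×5×4 ≡ 81 (mod 95). The smallest positive such number is 81.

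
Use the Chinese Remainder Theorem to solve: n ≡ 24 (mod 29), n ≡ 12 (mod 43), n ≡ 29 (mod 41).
48860

Using the Chinese Remainder Theorem:
M = product of moduli = 51127
For equation 1: M_1 = 1763, 1763 ≡ 23 (mod 29), inverse of 1763 mod 29 is 24 (check: 23 × 24 = 552 ≡ 1 (mod 29))
For equation 2: M_2 = 1189, 1189 ≡ 28 (mod 43), inverse of 1189 mod 43 is 20 (check: 28 × 20 = 560 ≡ 1 (mod 43))
For equation 3: M_3 = 1247, 1247 ≡ 17 (mod 41), inverse of 1247 mod 41 is 29 (check: 17 × 29 = 493 ≡ 1 (mod 41))
Combine: n ≡ Σ r_i×M_i×(M_i⁻¹ mod m_i) = 24×1763×24 + 12×1189×20 + 29×1247×29 = 1015488 + 285360 + 1048727 = 2349575
2349575 mod 51127 = 48860
n ≡ 48860 (mod 51127)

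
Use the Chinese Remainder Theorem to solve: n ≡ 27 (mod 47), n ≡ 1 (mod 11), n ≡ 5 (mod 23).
5479

Using the Chinese Remainder Theorem:
M = product of moduli = 11891
For equation 1: M_1 = 253, 253 ≡ 18 (mod 47), inverse of 253 mod 47 is 34 (check: 18 × 34 = 612 ≡ 1 (mod 47))
For equation 2: M_2 = 1081, 1081 ≡ 3 (mod 11), inverse of 1081 mod 11 is 4 (check: 3 × 4 = 12 ≡ 1 (mod 11))
For equation 3: M_3 = 517, 517 ≡ 11 (mod 23), inverse of 517 mod 23 is 21 (check: 11 × 21 = 231 ≡ 1 (mod 23))
Combine: n ≡ Σ r_i×M_i×(M_i⁻¹ mod m_i) = 27×253×34 + 1×1081×4 + 5×517×21 = 232254 + 4324 + 54285 = 290863
290863 mod 11891 = 5479
n ≡ 5479 (mod 11891)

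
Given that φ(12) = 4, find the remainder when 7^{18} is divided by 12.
By Euler: 7^{4} ≡ 1 (mod 12) since gcd(7, 12) = 1. 18 = 4×4 + 2. So 7^{18} ≡ 7^{2} ≡ 1 (mod 12)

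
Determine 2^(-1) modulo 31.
2^(-1) ≡ 16 (mod 31). Verification: 2 × 16 = 32 ≡ 1 (mod 31)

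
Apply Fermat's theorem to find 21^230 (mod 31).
By Fermat: 21^{30} ≡ 1 (mod 31). 230 = 7×30 + 20. So 21^{230} ≡ 21^{20} ≡ 25 (mod 31)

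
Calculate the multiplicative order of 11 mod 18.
Powers of 11 mod 18: 11^1≡11, 11^2≡13, 11^3≡17, 11^4≡7, 11^5≡5, 11^6≡1. Order = 6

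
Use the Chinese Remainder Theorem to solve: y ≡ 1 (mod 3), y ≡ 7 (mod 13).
M = 3 × 13 = 39. M₁ = 13, y₁ ≡ 1 (mod 3). M₂ = 3, y₂ ≡ 9 (mod 13). y = 1×13×1 + 7×3×9 ≡ 7 (mod 39)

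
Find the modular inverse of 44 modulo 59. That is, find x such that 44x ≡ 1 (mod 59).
55

Using Extended Euclidean Algorithm:
gcd(44, 59) = 1
Bezout coefficients: 44 × -4 + 59 × 3 = 1
So 44 × -4 ≡ 1 (mod 59)
The inverse is -4 mod 59 = 55
Verification: 44 × 55 = 2420 = 41 × 59 + 1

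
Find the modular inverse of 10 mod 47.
10^(-1) ≡ 33 (mod 47). Verification: 10 × 33 = 330 ≡ 1 (mod 47)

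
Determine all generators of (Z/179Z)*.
Primitive roots mod 179: {2, 6, 7, 8, 10, 11, 18, 21, 23, 24, 26, 28, 30, 32, 33, 34, 35, 37, 38, 40, 41, 44, 50, 53, 54, 55, 58, 62, 63, 69, 71, 72, 73, 78, 79, 84, 86, 90, 91, 92, 94, 96, 97, 98, 99, 102, 103, 104, 105, 109, 111, 112, 113, 114, 115, 118, 119, 120, 122, 123, 127, 128, 130, 131, 132, 133, 134, 136, 137, 140, 143, 148, 150, 152, 154, 157, 159, 160, 162, 163, 164, 165, 166, 167, 170, 174, 175, 176}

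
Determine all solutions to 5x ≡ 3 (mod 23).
19

Since gcd(5, 23) = 1 divides 3, a solution exists.
Multiply both sides by the inverse of 5 mod 23:
  5^(-1) mod 23 = 14
  x ≡ 14 × 3 ≡ 42 ≡ 19 (mod 23)
Verification: 5 × 19 = 95 = 4 × 23 + 3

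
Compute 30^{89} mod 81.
0

Using successive squaring:
Binary expansion of 89: 1011001
Powers of 30 mod 81 (each is the square of the previous):
  30^1 ≡ 30 (mod 81)
  30^2 ≡ 30² = 900 ≡ 9 (mod 81)
  30^4 ≡ 9² = 81 ≡ 0 (mod 81)
  30^8 ≡ 0² = 0 ≡ 0 (mod 81)
  30^16 ≡ 0² = 0 ≡ 0 (mod 81)
  30^32 ≡ 0² = 0 ≡ 0 (mod 81)
  30^64 ≡ 0² = 0 ≡ 0 (mod 81)
89 = 64 + 16 + 8 + 1, so 30^89 = 30^64 × 30^16 × 30^8 × 30^1 ≡ 0 × 0 × 0 × 30 (mod 81)
Multiplying step by step:
  0 × 0 = 0 ≡ 0 (mod 81)
  0 × 0 = 0 ≡ 0 (mod 81)
  0 × 30 = 0 ≡ 0 (mod 81)
Result: 30^89 ≡ 0 (mod 81)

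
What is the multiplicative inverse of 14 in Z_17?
11

Using Extended Euclidean Algorithm:
gcd(14, 17) = 1
Bezout coefficients: 14 × -6 + 17 × 5 = 1
So 14 × -6 ≡ 1 (mod 17)
The inverse is -6 mod 17 = 11
Verification: 14 × 11 = 154 = 9 × 17 + 1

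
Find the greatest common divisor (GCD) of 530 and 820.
10

Using the Euclidean algorithm:
530 = 0 × 820 + 530
820 = 1 × 530 + 290
530 = 1 × 290 + 240
290 = 1 × 240 + 50
240 = 4 × 50 + 40
50 = 1 × 40 + 10
40 = 4 × 10 + 0

GCD(530, 820) = 10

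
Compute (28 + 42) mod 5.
0

(28 + 42) = 70
70 mod 5 = 0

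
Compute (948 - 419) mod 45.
34

(948 - 419) = 529
529 mod 45 = 34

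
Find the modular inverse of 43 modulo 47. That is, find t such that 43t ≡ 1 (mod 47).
35

Using Extended Euclidean Algorithm:
gcd(43, 47) = 1
Bezout coefficients: 43 × -12 + 47 × 11 = 1
So 43 × -12 ≡ 1 (mod 47)
The inverse is -12 mod 47 = 35
Verification: 43 × 35 = 1505 = 32 × 47 + 1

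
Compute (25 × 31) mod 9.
1

(25 × 31) = 775
775 mod 9 = 1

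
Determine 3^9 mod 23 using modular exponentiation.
9 = 8 + 1 (binary 1001). Repeated squaring mod 23: 3^1 ≡ 3; 3^2 ≡ 3² = 9 ≡ 9; 3^4 ≡ 9² = 81 ≡ 12; 3^8 ≡ 12² = 144 ≡ 6. Multiply: 3^9 = 3^8 × 3^1 ≡ 6 × 3 (mod 23): 6 × 3 = 18 ≡ 18. So 3^9 ≡ 18 (mod 23).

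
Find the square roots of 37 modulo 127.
The square roots of 37 mod 127 are 52 and 75. Verify: 52² = 2704 ≡ 37 (mod 127)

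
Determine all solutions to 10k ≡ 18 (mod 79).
65

Since gcd(10, 79) = 1 divides 18, a solution exists.
Multiply both sides by the inverse of 10 mod 79:
  10^(-1) mod 79 = 8
  x ≡ 8 × 18 ≡ 144 ≡ 65 (mod 79)
Verification: 10 × 65 = 650 = 8 × 79 + 18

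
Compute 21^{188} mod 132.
45

Using successive squaring:
Binary expansion of 188: 10111100
Powers of 21 mod 132 (each is the square of the previous):
  21^1 ≡ 21 (mod 132)
  21^2 ≡ 21² = 441 ≡ 45 (mod 132)
  21^4 ≡ 45² = 2025 ≡ 45 (mod 132)
  21^8 ≡ 45² = 2025 ≡ 45 (mod 132)
  21^16 ≡ 45² = 2025 ≡ 45 (mod 132)
  21^32 ≡ 45² = 2025 ≡ 45 (mod 132)
  21^64 ≡ 45² = 2025 ≡ 45 (mod 132)
  21^128 ≡ 45² = 2025 ≡ 45 (mod 132)
188 = 128 + 32 + 16 + 8 + 4, so 21^188 = 21^128 × 21^32 × 21^16 × 21^8 × 21^4 ≡ 45 × 45 × 45 × 45 × 45 (mod 132)
Multiplying step by step:
  45 × 45 = 2025 ≡ 45 (mod 132)
  45 × 45 = 2025 ≡ 45 (mod 132)
  45 × 45 = 2025 ≡ 45 (mod 132)
  45 × 45 = 2025 ≡ 45 (mod 132)
Result: 21^188 ≡ 45 (mod 132)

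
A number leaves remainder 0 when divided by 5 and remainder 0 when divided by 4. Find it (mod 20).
M = 5 × 4 = 20. M₁ = 4, y₁ ≡ 4 (mod 5). M₂ = 5, y₂ ≡ 1 (mod 4). k = 0×4×4 + 0×5×1 ≡ 0 (mod 20)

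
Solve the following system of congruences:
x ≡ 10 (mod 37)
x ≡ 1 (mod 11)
232

Using the Chinese Remainder Theorem:
M = product of moduli = 407
For equation 1: M_1 = 11, 11 ≡ 11 (mod 37), inverse of 11 mod 37 is 27 (check: 11 × 27 = 297 ≡ 1 (mod 37))
For equation 2: M_2 = 37, 37 ≡ 4 (mod 11), inverse of 37 mod 11 is 3 (check: 4 × 3 = 12 ≡ 1 (mod 11))
Combine: x ≡ Σ r_i×M_i×(M_i⁻¹ mod m_i) = 10×11×27 + 1×37×3 = 2970 + 111 = 3081
3081 mod 407 = 232
x ≡ 232 (mod 407)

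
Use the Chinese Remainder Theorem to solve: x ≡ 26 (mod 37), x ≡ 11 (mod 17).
470

Using the Chinese Remainder Theorem:
M = product of moduli = 629
For equation 1: M_1 = 17, 17 ≡ 17 (mod 37), inverse of 17 mod 37 is 24 (check: 17 × 24 = 408 ≡ 1 (mod 37))
For equation 2: M_2 = 37, 37 ≡ 3 (mod 17), inverse of 37 mod 17 is 6 (check: 3 × 6 = 18 ≡ 1 (mod 17))
Combine: x ≡ Σ r_i×M_i×(M_i⁻¹ mod m_i) = 26×17×24 + 11×37×6 = 10608 + 2442 = 13050
13050 mod 629 = 470
x ≡ 470 (mod 629)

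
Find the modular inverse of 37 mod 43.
37^(-1) ≡ 7 (mod 43). Verification: 37 × 7 = 259 ≡ 1 (mod 43)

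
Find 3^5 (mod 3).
3 ≡ 0 (mod 3). 5 = 4 + 1 (binary 101). Repeated squaring mod 3: 0^1 ≡ 0; 0^2 ≡ 0² = 0 ≡ 0; 0^4 ≡ 0² = 0 ≡ 0. Multiply: 3^5 ≡ 0^4 × 0^1 ≡ 0 × 0 (mod 3): 0 × 0 = 0 ≡ 0. So 3^5 ≡ 0 (mod 3).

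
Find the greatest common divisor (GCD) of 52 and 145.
1

Using the Euclidean algorithm:
52 = 0 × 145 + 52
145 = 2 × 52 + 41
52 = 1 × 41 + 11
41 = 3 × 11 + 8
11 = 1 × 8 + 3
8 = 2 × 3 + 2
3 = 1 × 2 + 1
2 = 2 × 1 + 0

GCD(52, 145) = 1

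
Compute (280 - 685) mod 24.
3

(280 - 685) = -405
-405 mod 24 = 3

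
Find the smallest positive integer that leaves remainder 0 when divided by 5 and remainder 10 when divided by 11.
M = 5 × 11 = 55. M₁ = 11, y₁ ≡ 1 (mod 5). M₂ = 5, y₂ ≡ 9 (mod 11). y = 0×11×1 + 10×5×9 ≡ 10 (mod 55). The smallest positive such number is 10.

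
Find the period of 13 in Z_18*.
Powers of 13 mod 18: 13^1≡13, 13^2≡7, 13^3≡1. Order = 3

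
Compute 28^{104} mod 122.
20

Using successive squaring:
Binary expansion of 104: 1101000
Powers of 28 mod 122 (each is the square of the previous):
  28^1 ≡ 28 (mod 122)
  28^2 ≡ 28² = 784 ≡ 52 (mod 122)
  28^4 ≡ 52² = 2704 ≡ 20 (mod 122)
  28^8 ≡ 20² = 400 ≡ 34 (mod 122)
  28^16 ≡ 34² = 1156 ≡ 58 (mod 122)
  28^32 ≡ 58² = 3364 ≡ 70 (mod 122)
  28^64 ≡ 70² = 4900 ≡ 20 (mod 122)
104 = 64 + 32 + 8, so 28^104 = 28^64 × 28^32 × 28^8 ≡ 20 × 70 × 34 (mod 122)
Multiplying step by step:
  20 × 70 = 1400 ≡ 58 (mod 122)
  58 × 34 = 1972 ≡ 20 (mod 122)
Result: 28^104 ≡ 20 (mod 122)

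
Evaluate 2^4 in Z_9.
4 = 4 (binary 100). Repeated squaring mod 9: 2^1 ≡ 2; 2^2 ≡ 2² = 4 ≡ 4; 2^4 ≡ 4² = 16 ≡ 7. So 2^4 ≡ 7 (mod 9).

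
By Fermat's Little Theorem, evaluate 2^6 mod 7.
By Fermat's Little Theorem, 2^{6} ≡ 1 (mod 7) since 7 is prime and gcd(2, 7) = 1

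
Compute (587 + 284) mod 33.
13

(587 + 284) = 871
871 mod 33 = 13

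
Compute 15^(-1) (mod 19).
15^(-1) ≡ 14 (mod 19). Verification: 15 × 14 = 210 ≡ 1 (mod 19)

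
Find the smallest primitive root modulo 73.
5

A primitive root g modulo p has order p-1 = 72
Prime divisors of 72: [2, 3]
g is a primitive root iff g^(72/q) ≢ 1 (mod 73) for each prime divisor q
Testing small values:
  g = 2: 2^36 ≡ 1, 2^24 ≡ 64 (mod 73) → 2^36 ≡ 1, not primitive root
  g = 3: 3^36 ≡ 1, 3^24 ≡ 1 (mod 73) → 3^36 ≡ 1, not primitive root
  g = 4: 4^36 ≡ 1, 4^24 ≡ 8 (mod 73) → 4^36 ≡ 1, not primitive root
  g = 5: 5^36 ≡ 72, 5^24 ≡ 8 (mod 73) → none is 1, primitive root!
The smallest primitive root is 5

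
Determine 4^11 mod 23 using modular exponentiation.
Using repeated squaring. 11 = 8 + 2 + 1 (binary 1011). Repeated squaring mod 23: 4^1 ≡ 4; 4^2 ≡ 4² = 16 ≡ 16; 4^4 ≡ 16² = 256 ≡ 3; 4^8 ≡ 3² = 9 ≡ 9. Multiply: 4^11 = 4^8 × 4^2 × 4^1 ≡ 9 × 16 × 4 (mod 23): 9 × 16 = 144 ≡ 6; 6 × 4 = 24 ≡ 1. So 4^11 ≡ 1 (mod 23).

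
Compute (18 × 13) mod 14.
10

(18 × 13) = 234
234 mod 14 = 10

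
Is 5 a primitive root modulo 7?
p - 1 = 6 has prime divisors 2, 3. Check 5^(6/q) mod 7 for each: 5^(6/2) = 5^3 ≡ 6, 5^(6/3) = 5^2 ≡ 4 (mod 7). None of these is 1, so 5 has order 6 = φ(7), so it is a primitive root mod 7.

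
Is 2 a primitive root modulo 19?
p - 1 = 18 has prime divisors 2, 3. Check 2^(18/q) mod 19 for each: 2^(18/2) = 2^9 ≡ 18, 2^(18/3) = 2^6 ≡ 7 (mod 19). None of these is 1, so 2 has order 18 = φ(19), so it is a primitive root mod 19.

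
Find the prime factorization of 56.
2^3 × 7

Divide by primes starting from smallest:
56 ÷ 2 = 28
28 ÷ 2 = 14
14 ÷ 2 = 7
7 ÷ 7 = 1

56 = 2^3 × 7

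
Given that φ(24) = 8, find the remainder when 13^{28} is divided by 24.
By Euler: 13^{8} ≡ 1 (mod 24) since gcd(13, 24) = 1. 28 = 3×8 + 4. So 13^{28} ≡ 13^{4} ≡ 1 (mod 24)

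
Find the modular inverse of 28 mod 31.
28^(-1) ≡ 10 (mod 31). Verification: 28 × 10 = 280 ≡ 1 (mod 31)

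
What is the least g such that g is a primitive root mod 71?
p - 1 = 70 has prime divisors 2, 5, 7. h is a primitive root mod 71 iff h^(70/q) ≢ 1 (mod 71) for each such q.
h = 2: 2^35 ≡ 1, 2^14 ≡ 54, 2^10 ≡ 30 (mod 71); 2^35 ≡ 1, so not a primitive root.
h = 3: 3^35 ≡ 1, 3^14 ≡ 54, 3^10 ≡ 48 (mod 71); 3^35 ≡ 1, so not a primitive root.
h = 4: 4^35 ≡ 1, 4^14 ≡ 5, 4^10 ≡ 48 (mod 71); 4^35 ≡ 1, so not a primitive root.
h = 5: 5^35 ≡ 1, 5^14 ≡ 57, 5^10 ≡ 1 (mod 71); 5^35 ≡ 1, so not a primitive root.
h = 6: 6^35 ≡ 1, 6^14 ≡ 5, 6^10 ≡ 20 (mod 71); 6^35 ≡ 1, so not a primitive root.
h = 7: 7^35 ≡ 70, 7^14 ≡ 54, 7^10 ≡ 45 (mod 71); none is 1, so 7 has order 70 and is a primitive root.
The smallest primitive root mod 71 is g = 7.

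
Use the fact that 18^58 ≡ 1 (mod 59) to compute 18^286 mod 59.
By Fermat: 18^{58} ≡ 1 (mod 59). 286 = 4×58 + 54. So 18^{286} ≡ 18^{54} ≡ 4 (mod 59)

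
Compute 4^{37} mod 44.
16

Using successive squaring:
Binary expansion of 37: 100101
Powers of 4 mod 44 (each is the square of the previous):
  4^1 ≡ 4 (mod 44)
  4^2 ≡ 4² = 16 ≡ 16 (mod 44)
  4^4 ≡ 16² = 256 ≡ 36 (mod 44)
  4^8 ≡ 36² = 1296 ≡ 20 (mod 44)
  4^16 ≡ 20² = 400 ≡ 4 (mod 44)
  4^32 ≡ 4² = 16 ≡ 16 (mod 44)
37 = 32 + 4 + 1, so 4^37 = 4^32 × 4^4 × 4^1 ≡ 16 × 36 × 4 (mod 44)
Multiplying step by step:
  16 × 36 = 576 ≡ 4 (mod 44)
  4 × 4 = 16 ≡ 16 (mod 44)
Result: 4^37 ≡ 16 (mod 44)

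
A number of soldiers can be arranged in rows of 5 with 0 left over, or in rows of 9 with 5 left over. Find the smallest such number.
M = 5 × 9 = 45. M₁ = 9, y₁ ≡ 4 (mod 5). M₂ = 5, y₂ ≡ 2 (mod 9). r = 0×9×4 + 5×5×2 ≡ 5 (mod 45). The smallest positive such number is 5.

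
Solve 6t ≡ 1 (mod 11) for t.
2

Using Extended Euclidean Algorithm:
gcd(6, 11) = 1
Bezout coefficients: 6 × 2 + 11 × -1 = 1
So 6 × 2 ≡ 1 (mod 11)
The inverse is 2 mod 11 = 2
Verification: 6 × 2 = 12 = 1 × 11 + 1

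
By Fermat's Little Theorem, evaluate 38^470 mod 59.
By Fermat: 38^{58} ≡ 1 (mod 59). 470 = 8×58 + 6. So 38^{470} ≡ 38^{6} ≡ 4 (mod 59)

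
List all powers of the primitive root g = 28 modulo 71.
g^1, g^2, ..., g^{70} mod 71: {28, 3, 13, 9, 39, 27, 46, 10, 67, 30, 59, 19, 35, 57, 34, 29, 31, 16, 22, 48, 66, 2, 56, 6, 26, 18, 7, 54, 21, 20, 63, 60, 47, 38, 70, 43, 68, 58, 62, 32, 44, 25, 61, 4, 41, 12, 52, 36, 14, 37, 42, 40, 55, 49, 23, 5, 69, 15, 65, 45, 53, 64, 17, 50, 51, 8, 11, 24, 33, 1}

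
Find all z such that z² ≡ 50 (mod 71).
The square roots of 50 mod 71 are 60 and 11. Verify: 60² = 3600 ≡ 50 (mod 71)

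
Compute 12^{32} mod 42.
18

Using successive squaring:
Binary expansion of 32: 100000
Powers of 12 mod 42 (each is the square of the previous):
  12^1 ≡ 12 (mod 42)
  12^2 ≡ 12² = 144 ≡ 18 (mod 42)
  12^4 ≡ 18² = 324 ≡ 30 (mod 42)
  12^8 ≡ 30² = 900 ≡ 18 (mod 42)
  12^16 ≡ 18² = 324 ≡ 30 (mod 42)
  12^32 ≡ 30² = 900 ≡ 18 (mod 42)
32 is a power of 2, so 12^32 is the last square: ≡ 18 (mod 42)
Result: 12^32 ≡ 18 (mod 42)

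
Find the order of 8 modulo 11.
Powers of 8 mod 11: 8^1≡8, 8^2≡9, 8^3≡6, 8^4≡4, 8^5≡10, 8^6≡3, 8^7≡2, 8^8≡5, 8^9≡7, 8^10≡1. Order = 10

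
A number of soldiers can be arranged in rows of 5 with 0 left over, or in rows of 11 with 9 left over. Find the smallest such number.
M = 5 × 11 = 55. M₁ = 11, y₁ ≡ 1 (mod 5). M₂ = 5, y₂ ≡ 9 (mod 11). r = 0×11×1 + 9×5×9 ≡ 20 (mod 55). The smallest positive such number is 20.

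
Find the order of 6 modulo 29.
Powers of 6 mod 29: 6^1≡6, 6^2≡7, 6^3≡13, 6^4≡20, 6^5≡4, 6^6≡24, 6^7≡28, 6^8≡23, 6^9≡22, 6^10≡16, 6^11≡9, 6^12≡25, 6^13≡5, 6^14≡1. Order = 14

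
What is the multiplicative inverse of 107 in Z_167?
107^(-1) ≡ 64 (mod 167). Verification: 107 × 64 = 6848 ≡ 1 (mod 167)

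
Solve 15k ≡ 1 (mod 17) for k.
8

Using Extended Euclidean Algorithm:
gcd(15, 17) = 1
Bezout coefficients: 15 × 8 + 17 × -7 = 1
So 15 × 8 ≡ 1 (mod 17)
The inverse is 8 mod 17 = 8
Verification: 15 × 8 = 120 = 7 × 17 + 1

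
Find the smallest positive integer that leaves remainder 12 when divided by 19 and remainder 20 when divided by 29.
M = 19 × 29 = 551. M₁ = 29, y₁ ≡ 2 (mod 19). M₂ = 19, y₂ ≡ 26 (mod 29). k = 12×29×2 + 20×19×26 ≡ 107 (mod 551). The smallest positive such number is 107.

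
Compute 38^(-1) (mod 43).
17

Using Extended Euclidean Algorithm:
gcd(38, 43) = 1
Bezout coefficients: 38 × 17 + 43 × -15 = 1
So 38 × 17 ≡ 1 (mod 43)
The inverse is 17 mod 43 = 17
Verification: 38 × 17 = 646 = 15 × 43 + 1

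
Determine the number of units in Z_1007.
936

Prime factorization: 1007 = 19 × 53
Using the formula φ(n) = n × Π(1 - 1/p) for each prime factor p:
φ(1007) = 1007 × (1 - 1/19) × (1 - 1/53)
φ(1007) = 936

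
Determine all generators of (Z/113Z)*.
Primitive roots mod 113: {3, 5, 6, 10, 12, 17, 19, 20, 21, 23, 24, 27, 29, 33, 34, 37, 38, 39, 43, 45, 46, 47, 54, 55, 58, 59, 66, 67, 68, 70, 74, 75, 76, 79, 80, 84, 86, 89, 90, 92, 93, 94, 96, 101, 103, 107, 108, 110}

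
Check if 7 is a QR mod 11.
By Euler's criterion: 7^{5} ≡ 10 (mod 11). Since this equals -1 (≡ 10), 7 is not a QR.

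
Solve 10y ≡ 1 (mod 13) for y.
10^(-1) ≡ 4 (mod 13). Verification: 10 × 4 = 40 ≡ 1 (mod 13)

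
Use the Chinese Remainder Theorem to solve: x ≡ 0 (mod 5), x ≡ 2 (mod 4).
M = 5 × 4 = 20. M₁ = 4, y₁ ≡ 4 (mod 5). M₂ = 5, y₂ ≡ 1 (mod 4). x = 0×4×4 + 2×5×1 ≡ 10 (mod 20)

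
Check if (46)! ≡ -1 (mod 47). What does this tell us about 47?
(46)! mod 47 = 46. Since this equals -1 (mod 47), Wilson confirms 47 is prime.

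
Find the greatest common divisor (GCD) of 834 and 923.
1

Using the Euclidean algorithm:
834 = 0 × 923 + 834
923 = 1 × 834 + 89
834 = 9 × 89 + 33
89 = 2 × 33 + 23
33 = 1 × 23 + 10
23 = 2 × 10 + 3
10 = 3 × 3 + 1
3 = 3 × 1 + 0

GCD(834, 923) = 1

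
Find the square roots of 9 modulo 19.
The square roots of 9 mod 19 are 16 and 3. Verify: 16² = 256 ≡ 9 (mod 19)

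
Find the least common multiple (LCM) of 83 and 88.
7304

First find GCD(83, 88) using the Euclidean algorithm:
83 = 0 × 88 + 83
88 = 1 × 83 + 5
83 = 16 × 5 + 3
5 = 1 × 3 + 2
3 = 1 × 2 + 1
2 = 2 × 1 + 0
GCD(83, 88) = 1

LCM formula: LCM(a, b) = (a × b) / GCD(a, b)
LCM(83, 88) = (83 × 88) / 1
LCM(83, 88) = 7304 / 1
LCM(83, 88) = 7304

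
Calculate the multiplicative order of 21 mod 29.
Powers of 21 mod 29: 21^1≡21, 21^2≡6, 21^3≡10, 21^4≡7, 21^5≡2, 21^6≡13, 21^7≡12, 21^8≡20, 21^9≡14, 21^10≡4, 21^11≡26, 21^12≡24, 21^13≡11, 21^14≡28, 21^15≡8, 21^16≡23, 21^17≡19, 21^18≡22, 21^19≡27, 21^20≡16, 21^21≡17, 21^22≡9, 21^23≡15, 21^24≡25, 21^25≡3, 21^26≡5, 21^27≡18, 21^28≡1. Order = 28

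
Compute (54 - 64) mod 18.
8

(54 - 64) = -10
-10 mod 18 = 8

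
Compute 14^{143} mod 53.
30

Using successive squaring:
Binary expansion of 143: 10001111
Powers of 14 mod 53 (each is the square of the previous):
  14^1 ≡ 14 (mod 53)
  14^2 ≡ 14² = 196 ≡ 37 (mod 53)
  14^4 ≡ 37² = 1369 ≡ 44 (mod 53)
  14^8 ≡ 44² = 1936 ≡ 28 (mod 53)
  14^16 ≡ 28² = 784 ≡ 42 (mod 53)
  14^32 ≡ 42² = 1764 ≡ 15 (mod 53)
  14^64 ≡ 15² = 225 ≡ 13 (mod 53)
  14^128 ≡ 13² = 169 ≡ 10 (mod 53)
143 = 128 + 8 + 4 + 2 + 1, so 14^143 = 14^128 × 14^8 × 14^4 × 14^2 × 14^1 ≡ 10 × 28 × 44 × 37 × 14 (mod 53)
Multiplying step by step:
  10 × 28 = 280 ≡ 15 (mod 53)
  15 × 44 = 660 ≡ 24 (mod 53)
  24 × 37 = 888 ≡ 40 (mod 53)
  40 × 14 = 560 ≡ 30 (mod 53)
Result: 14^143 ≡ 30 (mod 53)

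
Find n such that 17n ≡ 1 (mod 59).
17^(-1) ≡ 7 (mod 59). Verification: 17 × 7 = 119 ≡ 1 (mod 59)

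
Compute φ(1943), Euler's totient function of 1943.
1848

Prime factorization: 1943 = 29 × 67
Using the formula φ(n) = n × Π(1 - 1/p) for each prime factor p:
φ(1943) = 1943 × (1 - 1/29) × (1 - 1/67)
φ(1943) = 1848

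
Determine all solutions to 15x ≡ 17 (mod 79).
38

Since gcd(15, 79) = 1 divides 17, a solution exists.
Multiply both sides by the inverse of 15 mod 79:
  15^(-1) mod 79 = 58
  x ≡ 58 × 17 ≡ 986 ≡ 38 (mod 79)
Verification: 15 × 38 = 570 = 7 × 79 + 17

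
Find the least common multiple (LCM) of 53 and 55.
2915

First find GCD(53, 55) using the Euclidean algorithm:
53 = 0 × 55 + 53
55 = 1 × 53 + 2
53 = 26 × 2 + 1
2 = 2 × 1 + 0
GCD(53, 55) = 1

LCM formula: LCM(a, b) = (a × b) / GCD(a, b)
LCM(53, 55) = (53 × 55) / 1
LCM(53, 55) = 2915 / 1
LCM(53, 55) = 2915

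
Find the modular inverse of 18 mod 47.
18^(-1) ≡ 34 (mod 47). Verification: 18 × 34 = 612 ≡ 1 (mod 47)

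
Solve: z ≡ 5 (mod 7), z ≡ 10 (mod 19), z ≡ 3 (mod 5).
M = 7 × 19 × 5 = 665. M₁ = 95, y₁ ≡ 2 (mod 7). M₂ = 35, y₂ ≡ 6 (mod 19). M₃ = 133, y₃ ≡ 2 (mod 5). z = 5×95×2 + 10×35×6 + 3×133×2 ≡ 523 (mod 665)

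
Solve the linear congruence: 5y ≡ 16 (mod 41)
36

Since gcd(5, 41) = 1 divides 16, a solution exists.
Multiply both sides by the inverse of 5 mod 41:
  5^(-1) mod 41 = 33
  x ≡ 33 × 16 ≡ 528 ≡ 36 (mod 41)
Verification: 5 × 36 = 180 = 4 × 41 + 16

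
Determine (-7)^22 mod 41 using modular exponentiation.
Using repeated squaring. (-7) ≡ 34 (mod 41). 22 = 16 + 4 + 2 (binary 10110). Repeated squaring mod 41: 34^1 ≡ 34; 34^2 ≡ 34² = 1156 ≡ 8; 34^4 ≡ 8² = 64 ≡ 23; 34^8 ≡ 23² = 529 ≡ 37; 34^16 ≡ 37² = 1369 ≡ 16. Multiply: (-7)^22 ≡ 34^16 × 34^4 × 34^2 ≡ 16 × 23 × 8 (mod 41): 16 × 23 = 368 ≡ 40; 40 × 8 = 320 ≡ 33. So (-7)^22 ≡ 33 (mod 41).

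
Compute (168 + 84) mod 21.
0

(168 + 84) = 252
252 mod 21 = 0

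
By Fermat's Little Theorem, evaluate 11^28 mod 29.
By Fermat's Little Theorem, 11^{28} ≡ 1 (mod 29) since 29 is prime and gcd(11, 29) = 1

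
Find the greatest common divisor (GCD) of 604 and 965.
1

Using the Euclidean algorithm:
604 = 0 × 965 + 604
965 = 1 × 604 + 361
604 = 1 × 361 + 243
361 = 1 × 243 + 118
243 = 2 × 118 + 7
118 = 16 × 7 + 6
7 = 1 × 6 + 1
6 = 6 × 1 + 0

GCD(604, 965) = 1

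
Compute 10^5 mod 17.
5 = 4 + 1 (binary 101). Repeated squaring mod 17: 10^1 ≡ 10; 10^2 ≡ 10² = 100 ≡ 15; 10^4 ≡ 15² = 225 ≡ 4. Multiply: 10^5 = 10^4 × 10^1 ≡ 4 × 10 (mod 17): 4 × 10 = 40 ≡ 6. So 10^5 ≡ 6 (mod 17).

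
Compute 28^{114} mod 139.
63

Using successive squaring:
Binary expansion of 114: 1110010
Powers of 28 mod 139 (each is the square of the previous):
  28^1 ≡ 28 (mod 139)
  28^2 ≡ 28² = 784 ≡ 89 (mod 139)
  28^4 ≡ 89² = 7921 ≡ 137 (mod 139)
  28^8 ≡ 137² = 18769 ≡ 4 (mod 139)
  28^16 ≡ 4² = 16 ≡ 16 (mod 139)
  28^32 ≡ 16² = 256 ≡ 117 (mod 139)
  28^64 ≡ 117² = 13689 ≡ 67 (mod 139)
114 = 64 + 32 + 16 + 2, so 28^114 = 28^64 × 28^32 × 28^16 × 28^2 ≡ 67 × 117 × 16 × 89 (mod 139)
Multiplying step by step:
  67 × 117 = 7839 ≡ 55 (mod 139)
  55 × 16 = 880 ≡ 46 (mod 139)
  46 × 89 = 4094 ≡ 63 (mod 139)
Result: 28^114 ≡ 63 (mod 139)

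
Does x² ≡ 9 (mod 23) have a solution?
By Euler's criterion: 9^{11} ≡ 1 (mod 23). Since this equals 1, 9 is a QR.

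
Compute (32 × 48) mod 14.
10

(32 × 48) = 1536
1536 mod 14 = 10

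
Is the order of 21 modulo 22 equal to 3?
No, the actual order is 2, not 3.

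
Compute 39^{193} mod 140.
39

Using successive squaring:
Binary expansion of 193: 11000001
Powers of 39 mod 140 (each is the square of the previous):
  39^1 ≡ 39 (mod 140)
  39^2 ≡ 39² = 1521 ≡ 121 (mod 140)
  39^4 ≡ 121² = 14641 ≡ 81 (mod 140)
  39^8 ≡ 81² = 6561 ≡ 121 (mod 140)
  39^16 ≡ 121² = 14641 ≡ 81 (mod 140)
  39^32 ≡ 81² = 6561 ≡ 121 (mod 140)
  39^64 ≡ 121² = 14641 ≡ 81 (mod 140)
  39^128 ≡ 81² = 6561 ≡ 121 (mod 140)
193 = 128 + 64 + 1, so 39^193 = 39^128 × 39^64 × 39^1 ≡ 121 × 81 × 39 (mod 140)
Multiplying step by step:
  121 × 81 = 9801 ≡ 1 (mod 140)
  1 × 39 = 39 ≡ 39 (mod 140)
Result: 39^193 ≡ 39 (mod 140)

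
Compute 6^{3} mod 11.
7

Using successive squaring:
Binary expansion of 3: 11
Powers of 6 mod 11 (each is the square of the previous):
  6^1 ≡ 6 (mod 11)
  6^2 ≡ 6² = 36 ≡ 3 (mod 11)
3 = 2 + 1, so 6^3 = 6^2 × 6^1 ≡ 3 × 6 (mod 11)
Multiplying step by step:
  3 × 6 = 18 ≡ 7 (mod 11)
Result: 6^3 ≡ 7 (mod 11)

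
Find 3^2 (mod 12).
2 = 2 (binary 10). Repeated squaring mod 12: 3^1 ≡ 3; 3^2 ≡ 3² = 9 ≡ 9. So 3^2 ≡ 9 (mod 12).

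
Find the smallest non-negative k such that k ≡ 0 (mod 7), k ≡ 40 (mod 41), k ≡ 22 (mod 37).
9716

Using the Chinese Remainder Theorem:
M = product of moduli = 10619
For equation 1: M_1 = 1517, 1517 ≡ 5 (mod 7), inverse of 1517 mod 7 is 3 (check: 5 × 3 = 15 ≡ 1 (mod 7))
For equation 2: M_2 = 259, 259 ≡ 13 (mod 41), inverse of 259 mod 41 is 19 (check: 13 × 19 = 247 ≡ 1 (mod 41))
For equation 3: M_3 = 287, 287 ≡ 28 (mod 37), inverse of 287 mod 37 is 4 (check: 28 × 4 = 112 ≡ 1 (mod 37))
Combine: k ≡ Σ r_i×M_i×(M_i⁻¹ mod m_i) = 0×1517×3 + 40×259×19 + 22×287×4 = 0 + 196840 + 25256 = 222096
222096 mod 10619 = 9716
k ≡ 9716 (mod 10619)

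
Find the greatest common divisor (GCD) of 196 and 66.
2

Using the Euclidean algorithm:
196 = 2 × 66 + 64
66 = 1 × 64 + 2
64 = 32 × 2 + 0

GCD(196, 66) = 2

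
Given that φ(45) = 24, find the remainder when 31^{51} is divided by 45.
By Euler: 31^{24} ≡ 1 (mod 45) since gcd(31, 45) = 1. 51 = 2×24 + 3. So 31^{51} ≡ 31^{3} ≡ 1 (mod 45)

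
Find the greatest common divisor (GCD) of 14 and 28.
14

Using the Euclidean algorithm:
14 = 0 × 28 + 14
28 = 2 × 14 + 0

GCD(14, 28) = 14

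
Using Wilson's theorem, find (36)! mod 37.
By Wilson's theorem, (36)! ≡ -1 ≡ 36 (mod 37)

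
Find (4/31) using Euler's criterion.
(4/31) = 4^{15} mod 31 = 1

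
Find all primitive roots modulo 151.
Primitive roots mod 151: {6, 7, 12, 13, 14, 15, 30, 35, 48, 51, 52, 54, 56, 61, 63, 71, 77, 82, 89, 93, 96, 102, 104, 106, 108, 109, 111, 112, 114, 115, 117, 120, 126, 129, 130, 133, 134, 140, 141, 146}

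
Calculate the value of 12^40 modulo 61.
Using repeated squaring. 40 = 32 + 8 (binary 101000). Repeated squaring mod 61: 12^1 ≡ 12; 12^2 ≡ 12² = 144 ≡ 22; 12^4 ≡ 22² = 484 ≡ 57; 12^8 ≡ 57² = 3249 ≡ 16; 12^16 ≡ 16² = 256 ≡ 12; 12^32 ≡ 12² = 144 ≡ 22. Multiply: 12^40 = 12^32 × 12^8 ≡ 22 × 16 (mod 61): 22 × 16 = 352 ≡ 47. So 12^40 ≡ 47 (mod 61).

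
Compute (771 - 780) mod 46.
37

(771 - 780) = -9
-9 mod 46 = 37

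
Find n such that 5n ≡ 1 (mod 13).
5^(-1) ≡ 8 (mod 13). Verification: 5 × 8 = 40 ≡ 1 (mod 13)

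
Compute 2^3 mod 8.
3 = 2 + 1 (binary 11). Repeated squaring mod 8: 2^1 ≡ 2; 2^2 ≡ 2² = 4 ≡ 4. Multiply: 2^3 = 2^2 × 2^1 ≡ 4 × 2 (mod 8): 4 × 2 = 8 ≡ 0. So 2^3 ≡ 0 (mod 8).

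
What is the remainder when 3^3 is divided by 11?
3 = 2 + 1 (binary 11). Repeated squaring mod 11: 3^1 ≡ 3; 3^2 ≡ 3² = 9 ≡ 9. Multiply: 3^3 = 3^2 × 3^1 ≡ 9 × 3 (mod 11): 9 × 3 = 27 ≡ 5. So 3^3 ≡ 5 (mod 11).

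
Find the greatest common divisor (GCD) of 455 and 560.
35

Using the Euclidean algorithm:
455 = 0 × 560 + 455
560 = 1 × 455 + 105
455 = 4 × 105 + 35
105 = 3 × 35 + 0

GCD(455, 560) = 35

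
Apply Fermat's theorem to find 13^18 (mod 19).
By Fermat's Little Theorem, 13^{18} ≡ 1 (mod 19) since 19 is prime and gcd(13, 19) = 1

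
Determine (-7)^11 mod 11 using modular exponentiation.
Using Fermat: (-7)^{10} ≡ 1 (mod 11). 11 ≡ 1 (mod 10). So (-7)^{11} ≡ (-7)^{1} ≡ 4 (mod 11)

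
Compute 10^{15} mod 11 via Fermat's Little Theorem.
10

By Fermat's Little Theorem, a^(p-1) ≡ 1 (mod p) for prime p and gcd(a, p) = 1
Here p = 11, so 10^10 ≡ 1 (mod 11)
We can reduce the exponent: 15 mod 10 = 5
So 10^15 ≡ 10^5 (mod 11)
Computing: 10^5 mod 11 = 10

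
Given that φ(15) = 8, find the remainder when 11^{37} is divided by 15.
By Euler: 11^{8} ≡ 1 (mod 15) since gcd(11, 15) = 1. 37 = 4×8 + 5. So 11^{37} ≡ 11^{5} ≡ 11 (mod 15)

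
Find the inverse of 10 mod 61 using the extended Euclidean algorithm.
Extended GCD: 10(-6) + 61(1) = 1. So 10^(-1) ≡ 55 ≡ 55 (mod 61). Verify: 10 × 55 = 550 ≡ 1 (mod 61)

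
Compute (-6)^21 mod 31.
Using repeated squaring. (-6) ≡ 25 (mod 31). 21 = 16 + 4 + 1 (binary 10101). Repeated squaring mod 31: 25^1 ≡ 25; 25^2 ≡ 25² = 625 ≡ 5; 25^4 ≡ 5² = 25 ≡ 25; 25^8 ≡ 25² = 625 ≡ 5; 25^16 ≡ 5² = 25 ≡ 25. Multiply: (-6)^21 ≡ 25^16 × 25^4 × 25^1 ≡ 25 × 25 × 25 (mod 31): 25 × 25 = 625 ≡ 5; 5 × 25 = 125 ≡ 1. So (-6)^21 ≡ 1 (mod 31).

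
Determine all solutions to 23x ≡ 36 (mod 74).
8

Since gcd(23, 74) = 1 divides 36, a solution exists.
Multiply both sides by the inverse of 23 mod 74:
  23^(-1) mod 74 = 29
  x ≡ 29 × 36 ≡ 1044 ≡ 8 (mod 74)
Verification: 23 × 8 = 184 = 2 × 74 + 36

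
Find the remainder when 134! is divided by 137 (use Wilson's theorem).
(136)! = (134)! × (135) × (136) ≡ -1 (mod 137). So (134)! ≡ -1 × [(136)(135)]^(-1) ≡ 68 (mod 137)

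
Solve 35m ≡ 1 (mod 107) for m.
35^(-1) ≡ 52 (mod 107). Verification: 35 × 52 = 1820 ≡ 1 (mod 107)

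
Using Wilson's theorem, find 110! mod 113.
(112)! = (110)! × (111) × (112) ≡ -1 (mod 113). So (110)! ≡ -1 × [(112)(111)]^(-1) ≡ 56 (mod 113)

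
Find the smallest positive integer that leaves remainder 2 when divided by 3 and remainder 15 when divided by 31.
M = 3 × 31 = 93. M₁ = 31, y₁ ≡ 1 (mod 3). M₂ = 3, y₂ ≡ 21 (mod 31). z = 2×31×1 + 15×3×21 ≡ 77 (mod 93). The smallest positive such number is 77.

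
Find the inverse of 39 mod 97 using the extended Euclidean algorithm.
Extended GCD: 39(5) + 97(-2) = 1. So 39^(-1) ≡ 5 ≡ 5 (mod 97). Verify: 39 × 5 = 195 ≡ 1 (mod 97)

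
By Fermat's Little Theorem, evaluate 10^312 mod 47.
By Fermat: 10^{46} ≡ 1 (mod 47). 312 ≡ 36 (mod 46). So 10^{312} ≡ 10^{36} ≡ 9 (mod 47)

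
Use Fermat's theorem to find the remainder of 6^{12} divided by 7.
1

By Fermat's Little Theorem, a^(p-1) ≡ 1 (mod p) for prime p and gcd(a, p) = 1
Here p = 7, so 6^6 ≡ 1 (mod 7)
We can reduce the exponent: 12 mod 6 = 0
So 6^12 ≡ 6^0 (mod 7)
Computing: 6^0 mod 7 = 1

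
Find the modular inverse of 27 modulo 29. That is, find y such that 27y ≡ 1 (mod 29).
14

Using Extended Euclidean Algorithm:
gcd(27, 29) = 1
Bezout coefficients: 27 × 14 + 29 × -13 = 1
So 27 × 14 ≡ 1 (mod 29)
The inverse is 14 mod 29 = 14
Verification: 27 × 14 = 378 = 13 × 29 + 1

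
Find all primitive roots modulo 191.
Primitive roots mod 191: {19, 21, 22, 28, 29, 33, 35, 42, 44, 47, 53, 56, 57, 58, 61, 62, 63, 71, 73, 74, 76, 83, 87, 88, 89, 91, 93, 94, 95, 99, 101, 105, 106, 110, 111, 112, 113, 114, 116, 119, 123, 124, 126, 127, 131, 132, 137, 140, 141, 143, 145, 146, 148, 151, 157, 164, 165, 167, 168, 171, 173, 174, 175, 176, 178, 179, 181, 182, 183, 187, 188, 189}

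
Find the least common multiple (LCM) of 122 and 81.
9882

First find GCD(122, 81) using the Euclidean algorithm:
122 = 1 × 81 + 41
81 = 1 × 41 + 40
41 = 1 × 40 + 1
40 = 40 × 1 + 0
GCD(122, 81) = 1

LCM formula: LCM(a, b) = (a × b) / GCD(a, b)
LCM(122, 81) = (122 × 81) / 1
LCM(122, 81) = 9882 / 1
LCM(122, 81) = 9882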